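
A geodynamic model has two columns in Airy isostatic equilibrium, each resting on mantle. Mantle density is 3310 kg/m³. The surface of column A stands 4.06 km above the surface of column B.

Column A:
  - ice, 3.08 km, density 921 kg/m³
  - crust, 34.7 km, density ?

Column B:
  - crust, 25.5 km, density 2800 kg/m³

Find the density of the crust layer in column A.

2760 kg/m³

Take the compensation level at the base of the deeper column (depth z_c below the surface of column A) and equate Σ ρ_i t_i down to z_c; mantle fills any gap and the z_c terms cancel.
Column A: 3.08×921 + 34.7×ρ + (z_c − 37.78)×3310
Column B: 4.06×0 + 25.5×2800 + (z_c − 4.06 − 25.5)×3310
The z_c×3310 term appears on both sides and cancels. Collect the known terms of each column as K = Σ(ρt)_known − 3310 × (depth of known layers): K_A = 2836.68 − 3310×37.78 = −122215.12; K_B = 71400 − 3310×(4.06 + 25.5) = −26443.6.
Balance: K_A + 34.7×ρ = K_B, so ρ = (K_B − K_A)/34.7 = 95771.5/34.7 = 2760 kg/m³.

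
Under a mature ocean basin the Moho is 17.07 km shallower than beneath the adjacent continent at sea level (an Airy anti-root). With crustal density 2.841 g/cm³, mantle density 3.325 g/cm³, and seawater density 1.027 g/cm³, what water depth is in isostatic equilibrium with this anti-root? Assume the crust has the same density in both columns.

4.55 km

Replacing a thickness d of crust by seawater at the top must be balanced by replacing crust with mantle at the base: d (ρ_c − ρ_w) = a (ρ_m − ρ_c).
d = a (ρ_m − ρ_c)/(ρ_c − ρ_w) = 17.07 km × 0.484/1.814 = 4.55 km.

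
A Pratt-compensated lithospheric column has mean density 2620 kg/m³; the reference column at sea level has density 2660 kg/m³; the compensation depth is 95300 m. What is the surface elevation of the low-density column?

1450 m

ρ_ref D = ρ (D + h) → h = D (ρ_ref − ρ)/ρ.
h = 95300 m × (2660 − 2620)/2620 = 1450 m.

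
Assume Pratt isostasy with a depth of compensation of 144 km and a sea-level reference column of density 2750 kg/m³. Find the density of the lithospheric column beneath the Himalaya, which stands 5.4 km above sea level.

2650 kg/m³

Pratt balance: ρ_ref D = ρ (D + h).
ρ = ρ_ref D/(D + h) = 2750 × 144 km/(144 km + 5.4 km) = 2650 kg/m³.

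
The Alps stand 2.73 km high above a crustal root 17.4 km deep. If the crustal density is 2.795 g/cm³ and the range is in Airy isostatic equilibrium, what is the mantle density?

3.23 g/cm³

Airy balance: ρ_c h = (ρ_m − ρ_c) r → ρ_m = ρ_c (1 + h/r).
ρ_m = 2.795 × (1 + 2.73 km/17.4 km) = 3.23 g/cm³.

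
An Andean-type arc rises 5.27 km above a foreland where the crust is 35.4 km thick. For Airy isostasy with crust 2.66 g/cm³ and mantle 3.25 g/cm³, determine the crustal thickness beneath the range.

Root depth r = h ρ_c / (ρ_m − ρ_c) = 5.27 km × 2.66 / 0.59 = 23.76 km.
Total thickness = T + h + r = 35.4 km + 5.27 km + 23.76 km = 64.4 km.

64.4 km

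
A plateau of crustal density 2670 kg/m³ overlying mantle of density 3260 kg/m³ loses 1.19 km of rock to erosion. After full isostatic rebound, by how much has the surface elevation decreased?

0.215 km

Rebound u = e ρ_c/ρ_m = 1.19 km × 2670/3260 = 0.9746 km.
Net surface drop = e − u = 1.19 km − 0.9746 km = e (ρ_m − ρ_c)/ρ_m = 0.215 km.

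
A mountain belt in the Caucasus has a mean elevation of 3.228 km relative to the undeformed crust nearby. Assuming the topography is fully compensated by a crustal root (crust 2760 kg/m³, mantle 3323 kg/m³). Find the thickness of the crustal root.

In Airy isostatic equilibrium: the weight of the topography is balanced by the buoyancy of the root, ρ_c h = (ρ_m − ρ_c) r.
r = h · ρ_c / (ρ_m − ρ_c) = 3.228 km × 2760 / (3323 − 2760) = 15.8 km.

15.8 km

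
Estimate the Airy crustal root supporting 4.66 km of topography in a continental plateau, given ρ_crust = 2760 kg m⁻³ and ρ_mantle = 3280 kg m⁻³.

Equating mass per unit area of the two columns: the weight of the topography is balanced by the buoyancy of the root, ρ_c h = (ρ_m − ρ_c) r.
r = h · ρ_c / (ρ_m − ρ_c) = 4.66 km × 2760 / (3280 − 2760) = 24.7 km.

24.7 km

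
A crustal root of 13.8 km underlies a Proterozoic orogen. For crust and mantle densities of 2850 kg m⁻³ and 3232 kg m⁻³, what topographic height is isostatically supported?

1.85 km

By Archimedes' principle applied to the lithosphere: ρ_c h = (ρ_m − ρ_c) r.
h = r (ρ_m − ρ_c) / ρ_c = 13.8 km × (3232 − 2850) / 2850 = 1.85 km.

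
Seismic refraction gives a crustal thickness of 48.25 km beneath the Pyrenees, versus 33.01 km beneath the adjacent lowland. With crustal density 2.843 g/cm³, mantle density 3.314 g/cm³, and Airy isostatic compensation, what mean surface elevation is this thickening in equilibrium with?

2.17 km

Excess crust Δ = 48.25 km − 33.01 km = 15.24 km, split between elevation h and root r with h + r = Δ.
Airy balance ρ_c h = (ρ_m − ρ_c) r gives r = h ρ_c/(ρ_m − ρ_c), so h (1 + ρ_c/(ρ_m − ρ_c)) = Δ, i.e. h = Δ (ρ_m − ρ_c)/ρ_m.
h = 15.24 km × 0.471/3.314 = 2.17 km.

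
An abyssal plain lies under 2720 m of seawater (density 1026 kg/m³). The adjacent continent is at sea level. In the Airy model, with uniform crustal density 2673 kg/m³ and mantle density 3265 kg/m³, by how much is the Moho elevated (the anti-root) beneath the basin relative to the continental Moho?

Isostatic balance requires: replacing crust with seawater at the top is compensated by replacing crust with mantle at the base: d (ρ_c − ρ_w) = a (ρ_m − ρ_c).
a = d (ρ_c − ρ_w)/(ρ_m − ρ_c) = 2720 m × 1647/592 = 7570 m.

7570 m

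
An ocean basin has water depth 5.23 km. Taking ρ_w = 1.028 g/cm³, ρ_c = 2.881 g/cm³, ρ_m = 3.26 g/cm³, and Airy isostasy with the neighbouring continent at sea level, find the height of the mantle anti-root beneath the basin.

25.6 km

For local isostatic compensation: replacing crust with seawater at the top is compensated by replacing crust with mantle at the base: d (ρ_c − ρ_w) = a (ρ_m − ρ_c).
a = d (ρ_c − ρ_w)/(ρ_m − ρ_c) = 5.23 km × 1.853/0.379 = 25.6 km.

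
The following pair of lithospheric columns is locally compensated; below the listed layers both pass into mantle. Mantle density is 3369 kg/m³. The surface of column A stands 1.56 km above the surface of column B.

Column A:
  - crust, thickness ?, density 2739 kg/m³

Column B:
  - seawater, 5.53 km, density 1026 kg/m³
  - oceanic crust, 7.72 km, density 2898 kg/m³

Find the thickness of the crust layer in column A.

Take the compensation level at the base of the deeper column (depth z_c below the surface of column A) and equate Σ ρ_i t_i down to z_c; mantle fills any gap and the z_c terms cancel.
Column A: x×2739 + (z_c − 0 − x)×3369
Column B: 1.56×0 + 5.53×1026 + 7.72×2898 + (z_c − 1.56 − 13.25)×3369
The z_c×3369 term appears on both sides and cancels. Collect the known terms of each column as K = Σ(ρt)_known − 3369 × (depth of known layers): K_A = 0 − 3369×0 = 0; K_B = 28046.34 − 3369×(1.56 + 13.25) = −21848.55.
Balance: K_A − x×(3369 − 2739) = K_B, so x = (K_A − K_B)/(3369 − 2739) = 21848.5/630 = 34.7 km.

34.7 km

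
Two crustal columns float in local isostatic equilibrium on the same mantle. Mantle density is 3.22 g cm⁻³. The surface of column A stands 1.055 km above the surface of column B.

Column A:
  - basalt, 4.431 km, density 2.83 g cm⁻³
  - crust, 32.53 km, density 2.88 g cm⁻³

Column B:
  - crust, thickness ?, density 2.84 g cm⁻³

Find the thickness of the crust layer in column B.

Take the compensation level at the base of the deeper column (depth z_c below the surface of column A) and equate Σ ρ_i t_i down to z_c; mantle fills any gap and the z_c terms cancel.
Column A: 4.431×2.83 + 32.53×2.88 + (z_c − 36.961)×3.22
Column B: 1.055×0 + x×2.84 + (z_c − 1.055 − 0 − x)×3.22
The z_c×3.22 term appears on both sides and cancels. Collect the known terms of each column as K = Σ(ρt)_known − 3.22 × (depth of known layers): K_A = 106.22613 − 3.22×36.961 = −12.78829; K_B = 0 − 3.22×(1.055 + 0) = −3.3971.
Balance: K_A = K_B − x×(3.22 − 2.84), so x = (K_B − K_A)/(3.22 − 2.84) = 9.39119/0.38 = 24.7 km.

24.7 km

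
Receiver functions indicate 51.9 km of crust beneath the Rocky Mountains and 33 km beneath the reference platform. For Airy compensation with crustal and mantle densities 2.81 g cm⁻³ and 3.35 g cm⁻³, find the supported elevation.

Excess crust Δ = 51.9 km − 33 km = 18.9 km, split between elevation h and root r with h + r = Δ.
Airy balance ρ_c h = (ρ_m − ρ_c) r gives r = h ρ_c/(ρ_m − ρ_c), so h (1 + ρ_c/(ρ_m − ρ_c)) = Δ, i.e. h = Δ (ρ_m − ρ_c)/ρ_m.
h = 18.9 km × 0.54/3.35 = 3.05 km.

3.05 km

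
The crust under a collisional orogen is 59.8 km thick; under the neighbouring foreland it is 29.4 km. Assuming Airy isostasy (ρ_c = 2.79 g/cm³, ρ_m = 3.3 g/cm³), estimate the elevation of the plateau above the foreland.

4.7 km

Excess crust Δ = 59.8 km − 29.4 km = 30.4 km, split between elevation h and root r with h + r = Δ.
Airy balance ρ_c h = (ρ_m − ρ_c) r gives r = h ρ_c/(ρ_m − ρ_c), so h (1 + ρ_c/(ρ_m − ρ_c)) = Δ, i.e. h = Δ (ρ_m − ρ_c)/ρ_m.
h = 30.4 km × 0.51/3.3 = 4.7 km.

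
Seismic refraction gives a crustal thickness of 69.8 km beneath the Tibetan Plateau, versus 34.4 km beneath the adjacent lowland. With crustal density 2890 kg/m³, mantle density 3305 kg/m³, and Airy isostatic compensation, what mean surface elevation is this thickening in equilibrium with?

Excess crust Δ = 69.8 km − 34.4 km = 35.4 km, split between elevation h and root r with h + r = Δ.
Airy balance ρ_c h = (ρ_m − ρ_c) r gives r = h ρ_c/(ρ_m − ρ_c), so h (1 + ρ_c/(ρ_m − ρ_c)) = Δ, i.e. h = Δ (ρ_m − ρ_c)/ρ_m.
h = 35.4 km × 415/3305 = 4.45 km.

4.45 km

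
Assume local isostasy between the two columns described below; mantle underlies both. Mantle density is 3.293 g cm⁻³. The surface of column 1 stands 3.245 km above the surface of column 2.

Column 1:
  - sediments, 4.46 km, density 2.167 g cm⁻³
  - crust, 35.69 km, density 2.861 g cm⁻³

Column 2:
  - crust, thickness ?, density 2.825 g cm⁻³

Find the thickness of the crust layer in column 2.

20.8 km

Take the compensation level at the base of the deeper column (depth z_c below the surface of column 1) and equate Σ ρ_i t_i down to z_c; mantle fills any gap and the z_c terms cancel.
Column 1: 4.46×2.167 + 35.69×2.861 + (z_c − 40.15)×3.293
Column 2: 3.245×0 + x×2.825 + (z_c − 3.245 − 0 − x)×3.293
The z_c×3.293 term appears on both sides and cancels. Collect the known terms of each column as K = Σ(ρt)_known − 3.293 × (depth of known layers): K_1 = 111.77391 − 3.293×40.15 = −20.44004; K_2 = 0 − 3.293×(3.245 + 0) = −10.685785.
Balance: K_1 = K_2 − x×(3.293 − 2.825), so x = (K_2 − K_1)/(3.293 − 2.825) = 9.75425/0.468 = 20.8 km.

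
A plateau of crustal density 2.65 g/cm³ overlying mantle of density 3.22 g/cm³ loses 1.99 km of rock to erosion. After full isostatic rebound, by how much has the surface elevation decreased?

Rebound u = e ρ_c/ρ_m = 1.99 km × 2.65/3.22 = 1.638 km.
Net surface drop = e − u = 1.99 km − 1.638 km = e (ρ_m − ρ_c)/ρ_m = 0.352 km.

0.352 km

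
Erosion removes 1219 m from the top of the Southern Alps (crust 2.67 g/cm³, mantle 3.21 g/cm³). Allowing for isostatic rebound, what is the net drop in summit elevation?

Rebound u = e ρ_c/ρ_m = 1219 m × 2.67/3.21 = 1014 m.
Net surface drop = e − u = 1219 m − 1014 m = e (ρ_m − ρ_c)/ρ_m = 205 m.

205 m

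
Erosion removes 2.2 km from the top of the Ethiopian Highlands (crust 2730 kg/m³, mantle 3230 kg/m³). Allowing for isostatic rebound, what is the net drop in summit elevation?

0.341 km

Rebound u = e ρ_c/ρ_m = 2.2 km × 2730/3230 = 1.859 km.
Net surface drop = e − u = 2.2 km − 1.859 km = e (ρ_m − ρ_c)/ρ_m = 0.341 km.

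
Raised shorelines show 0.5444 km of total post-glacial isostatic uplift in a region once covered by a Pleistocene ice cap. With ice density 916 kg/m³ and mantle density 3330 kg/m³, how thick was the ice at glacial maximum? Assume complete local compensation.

1.98 km

u = t ρ_ice/ρ_m → t = u ρ_m/ρ_ice = 0.5444 km × 3330/916 = 1.98 km.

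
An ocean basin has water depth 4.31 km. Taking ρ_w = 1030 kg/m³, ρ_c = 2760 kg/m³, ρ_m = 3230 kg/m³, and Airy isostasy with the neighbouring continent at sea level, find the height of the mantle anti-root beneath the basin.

15.9 km

Isostatic balance requires: replacing crust with seawater at the top is compensated by replacing crust with mantle at the base: d (ρ_c − ρ_w) = a (ρ_m − ρ_c).
a = d (ρ_c − ρ_w)/(ρ_m − ρ_c) = 4.31 km × 1730/470 = 15.9 km.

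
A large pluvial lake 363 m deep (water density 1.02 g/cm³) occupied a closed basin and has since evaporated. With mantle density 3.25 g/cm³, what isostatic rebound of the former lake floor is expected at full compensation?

u = d ρ_w/ρ_m = 363 m × 1.02/3.25 = 114 m.

114 m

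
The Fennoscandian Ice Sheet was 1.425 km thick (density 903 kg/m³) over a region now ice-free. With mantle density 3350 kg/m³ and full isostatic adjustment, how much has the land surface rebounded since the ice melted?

0.384 km

Removing the load lets mantle flow back in; uplift u satisfies ρ_ice t = ρ_m u.
u = t ρ_ice/ρ_m = 1.425 km × 903/3350 = 0.384 km.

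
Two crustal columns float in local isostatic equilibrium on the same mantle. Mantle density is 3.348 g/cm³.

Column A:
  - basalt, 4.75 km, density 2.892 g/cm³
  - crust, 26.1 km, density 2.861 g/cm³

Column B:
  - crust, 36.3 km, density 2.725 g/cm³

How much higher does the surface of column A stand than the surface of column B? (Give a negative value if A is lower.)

−2.31 km

For any compensation level in the mantle, the mantle terms cancel and isostasy reduces to e = (Σt_A − Σt_B) − (Σ(ρt)_A − Σ(ρt)_B) / ρ_m.
Σt_A = 30.85 km; Σt_B = 36.3 km; Σ(ρt)_A = 88.4091; Σ(ρt)_B = 98.9175 (in km·g/cm³).
e = (30.85 − 36.3) − (88.4091 − 98.9175) / 3.348 = −2.31 km.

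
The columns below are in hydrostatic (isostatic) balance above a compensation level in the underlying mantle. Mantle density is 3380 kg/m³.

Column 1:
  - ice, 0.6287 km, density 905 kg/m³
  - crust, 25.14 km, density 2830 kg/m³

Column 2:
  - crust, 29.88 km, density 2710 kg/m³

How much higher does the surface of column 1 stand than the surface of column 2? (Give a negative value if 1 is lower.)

For any compensation level in the mantle, the mantle terms cancel and isostasy reduces to e = (Σt_1 − Σt_2) − (Σ(ρt)_1 − Σ(ρt)_2) / ρ_m.
Σt_1 = 25.7687 km; Σt_2 = 29.88 km; Σ(ρt)_1 = 71715.1735; Σ(ρt)_2 = 80974.8 (in km·kg/m³).
e = (25.7687 − 29.88) − (71715.1735 − 80974.8) / 3380 = −1.37 km.

−1.37 km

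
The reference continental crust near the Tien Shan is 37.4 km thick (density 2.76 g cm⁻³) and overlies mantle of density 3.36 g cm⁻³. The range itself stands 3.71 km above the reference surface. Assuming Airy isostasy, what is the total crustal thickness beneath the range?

58.2 km

Root depth r = h ρ_c / (ρ_m − ρ_c) = 3.71 km × 2.76 / 0.6 = 17.07 km.
Total thickness = T + h + r = 37.4 km + 3.71 km + 17.07 km = 58.2 km.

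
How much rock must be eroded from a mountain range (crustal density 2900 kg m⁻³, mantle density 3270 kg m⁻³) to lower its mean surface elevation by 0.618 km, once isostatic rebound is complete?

Net drop Δ = e − u = e − e ρ_c/ρ_m = e (ρ_m − ρ_c)/ρ_m.
e = Δ ρ_m/(ρ_m − ρ_c) = 0.618 km × 3270/370 = 5.46 km.

5.46 km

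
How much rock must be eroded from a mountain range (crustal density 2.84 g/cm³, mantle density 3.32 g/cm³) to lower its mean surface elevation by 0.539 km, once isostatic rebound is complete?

3.73 km

Net drop Δ = e − u = e − e ρ_c/ρ_m = e (ρ_m − ρ_c)/ρ_m.
e = Δ ρ_m/(ρ_m − ρ_c) = 0.539 km × 3.32/0.48 = 3.73 km.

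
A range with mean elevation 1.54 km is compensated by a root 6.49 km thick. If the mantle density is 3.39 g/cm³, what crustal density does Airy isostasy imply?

2.74 g/cm³

ρ_c h = (ρ_m − ρ_c) r → ρ_c (h + r) = ρ_m r → ρ_c = ρ_m r / (h + r).
ρ_c = 3.39 × 6.49 km / (1.54 km + 6.49 km) = 2.74 g/cm³.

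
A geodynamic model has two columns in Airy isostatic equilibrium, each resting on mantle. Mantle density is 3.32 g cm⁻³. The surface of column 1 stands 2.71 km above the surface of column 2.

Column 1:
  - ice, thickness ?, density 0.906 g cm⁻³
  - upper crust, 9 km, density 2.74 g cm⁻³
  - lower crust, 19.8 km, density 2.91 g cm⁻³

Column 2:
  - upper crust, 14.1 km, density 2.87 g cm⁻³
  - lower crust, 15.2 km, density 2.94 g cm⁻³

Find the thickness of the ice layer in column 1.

3.22 km

Take the compensation level at the base of the deeper column (depth z_c below the surface of column 1) and equate Σ ρ_i t_i down to z_c; mantle fills any gap and the z_c terms cancel.
Column 1: x×0.906 + 9×2.74 + 19.8×2.91 + (z_c − 28.8 − x)×3.32
Column 2: 2.71×0 + 14.1×2.87 + 15.2×2.94 + (z_c − 2.71 − 29.3)×3.32
The z_c×3.32 term appears on both sides and cancels. Collect the known terms of each column as K = Σ(ρt)_known − 3.32 × (depth of known layers): K_1 = 82.278 − 3.32×28.8 = −13.338; K_2 = 85.155 − 3.32×(2.71 + 29.3) = −21.1182.
Balance: K_1 − x×(3.32 − 0.906) = K_2, so x = (K_1 − K_2)/(3.32 − 0.906) = 7.7802/2.414 = 3.22 km.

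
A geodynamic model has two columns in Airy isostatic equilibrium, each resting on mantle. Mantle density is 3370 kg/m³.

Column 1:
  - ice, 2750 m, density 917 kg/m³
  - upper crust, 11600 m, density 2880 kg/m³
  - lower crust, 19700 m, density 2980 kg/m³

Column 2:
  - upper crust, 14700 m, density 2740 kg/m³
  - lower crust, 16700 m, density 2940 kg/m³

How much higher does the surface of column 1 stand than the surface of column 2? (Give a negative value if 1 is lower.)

For any compensation level in the mantle, the mantle terms cancel and isostasy reduces to e = (Σt_1 − Σt_2) − (Σ(ρt)_1 − Σ(ρt)_2) / ρ_m.
Σt_1 = 34050 m; Σt_2 = 31400 m; Σ(ρt)_1 = 94635750; Σ(ρt)_2 = 89376000 (in m·kg/m³).
e = (34050 − 31400) − (94635750 − 89376000) / 3370 = 1090 m.

1090 m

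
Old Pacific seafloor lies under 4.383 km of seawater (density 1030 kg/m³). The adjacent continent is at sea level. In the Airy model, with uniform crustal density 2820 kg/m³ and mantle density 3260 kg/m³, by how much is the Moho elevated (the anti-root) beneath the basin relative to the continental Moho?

Balancing pressure at the compensation depth: replacing crust with seawater at the top is compensated by replacing crust with mantle at the base: d (ρ_c − ρ_w) = a (ρ_m − ρ_c).
a = d (ρ_c − ρ_w)/(ρ_m − ρ_c) = 4.383 km × 1790/440 = 17.8 km.

17.8 km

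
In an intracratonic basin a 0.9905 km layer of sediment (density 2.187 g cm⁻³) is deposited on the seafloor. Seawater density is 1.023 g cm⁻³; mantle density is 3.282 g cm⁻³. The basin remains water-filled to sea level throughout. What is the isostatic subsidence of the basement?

Submarine loading: the sediment displaces seawater, and the subsidence is in turn flooded, so s (ρ_m − ρ_w) = t (ρ_sed − ρ_w).
s = 0.9905 km × (2.187 − 1.023) / (3.282 − 1.023) = 0.51 km.

0.51 km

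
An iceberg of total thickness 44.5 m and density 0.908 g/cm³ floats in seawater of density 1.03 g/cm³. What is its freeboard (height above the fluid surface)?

5.27 m

Floating equilibrium: submerged depth d = t ρ_obj/ρ_fluid = 44.5 m × 0.908/1.03 = 39.23 m.
Freeboard = t − d = 44.5 m − 39.23 m = 5.27 m.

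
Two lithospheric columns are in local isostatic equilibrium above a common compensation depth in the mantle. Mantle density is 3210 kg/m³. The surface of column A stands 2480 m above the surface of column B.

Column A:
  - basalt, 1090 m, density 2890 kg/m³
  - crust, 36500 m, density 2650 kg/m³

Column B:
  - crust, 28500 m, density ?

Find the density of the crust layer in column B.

Take the compensation level at the base of the deeper column (depth z_c below the surface of column A) and equate Σ ρ_i t_i down to z_c; mantle fills any gap and the z_c terms cancel.
Column A: 1090×2890 + 36500×2650 + (z_c − 37590)×3210
Column B: 2480×0 + 28500×ρ + (z_c − 2480 − 28500)×3210
The z_c×3210 term appears on both sides and cancels. Collect the known terms of each column as K = Σ(ρt)_known − 3210 × (depth of known layers): K_A = 99875100 − 3210×37590 = −20788800; K_B = 0 − 3210×(2480 + 28500) = −99445800.
Balance: K_A = K_B + 28500×ρ, so ρ = (K_A − K_B)/28500 = 78657000/28500 = 2760 kg/m³.

2760 kg/m³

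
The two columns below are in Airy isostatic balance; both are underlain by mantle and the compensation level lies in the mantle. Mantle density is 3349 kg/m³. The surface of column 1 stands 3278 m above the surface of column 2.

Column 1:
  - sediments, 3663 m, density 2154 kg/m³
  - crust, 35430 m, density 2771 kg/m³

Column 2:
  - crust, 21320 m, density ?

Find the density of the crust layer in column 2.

Take the compensation level at the base of the deeper column (depth z_c below the surface of column 1) and equate Σ ρ_i t_i down to z_c; mantle fills any gap and the z_c terms cancel.
Column 1: 3663×2154 + 35430×2771 + (z_c − 39093)×3349
Column 2: 3278×0 + 21320×ρ + (z_c − 3278 − 21320)×3349
The z_c×3349 term appears on both sides and cancels. Collect the known terms of each column as K = Σ(ρt)_known − 3349 × (depth of known layers): K_1 = 106066632 − 3349×39093 = −24855825; K_2 = 0 − 3349×(3278 + 21320) = −82378702.
Balance: K_1 = K_2 + 21320×ρ, so ρ = (K_1 − K_2)/21320 = 57522900/21320 = 2700 kg/m³.

2700 kg/m³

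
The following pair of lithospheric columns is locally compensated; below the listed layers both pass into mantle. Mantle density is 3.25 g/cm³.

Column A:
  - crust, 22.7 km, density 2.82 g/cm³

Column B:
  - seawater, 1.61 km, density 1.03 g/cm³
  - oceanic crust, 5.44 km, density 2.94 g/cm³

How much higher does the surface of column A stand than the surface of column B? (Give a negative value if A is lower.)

For any compensation level in the mantle, the mantle terms cancel and isostasy reduces to e = (Σt_A − Σt_B) − (Σ(ρt)_A − Σ(ρt)_B) / ρ_m.
Σt_A = 22.7 km; Σt_B = 7.05 km; Σ(ρt)_A = 64.014; Σ(ρt)_B = 17.6519 (in km·g/cm³).
e = (22.7 − 7.05) − (64.014 − 17.6519) / 3.25 = 1.38 km.

1.38 km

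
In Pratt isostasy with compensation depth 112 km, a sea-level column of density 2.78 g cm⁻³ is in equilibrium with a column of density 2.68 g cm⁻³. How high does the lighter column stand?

4.18 km

ρ_ref D = ρ (D + h) → h = D (ρ_ref − ρ)/ρ.
h = 112 km × (2.78 − 2.68)/2.68 = 4.18 km.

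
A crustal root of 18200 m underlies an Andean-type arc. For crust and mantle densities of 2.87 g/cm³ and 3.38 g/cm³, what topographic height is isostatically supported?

For local isostatic compensation: ρ_c h = (ρ_m − ρ_c) r.
h = r (ρ_m − ρ_c) / ρ_c = 18200 m × (3.38 − 2.87) / 2.87 = 3230 m.

3230 m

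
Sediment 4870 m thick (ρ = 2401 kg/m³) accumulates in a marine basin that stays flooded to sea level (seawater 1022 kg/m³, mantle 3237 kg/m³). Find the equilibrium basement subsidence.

3030 m

Submarine loading: the sediment displaces seawater, and the subsidence is in turn flooded, so s (ρ_m − ρ_w) = t (ρ_sed − ρ_w).
s = 4870 m × (2401 − 1022) / (3237 − 1022) = 3030 m.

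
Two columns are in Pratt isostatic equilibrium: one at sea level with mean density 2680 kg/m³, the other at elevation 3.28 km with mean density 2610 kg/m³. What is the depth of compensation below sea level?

ρ_ref D = ρ (D + h) → D (ρ_ref − ρ) = ρ h.
D = ρ h/(ρ_ref − ρ) = 2610 × 3.28 km/(2680 − 2610) = 122 km.

122 km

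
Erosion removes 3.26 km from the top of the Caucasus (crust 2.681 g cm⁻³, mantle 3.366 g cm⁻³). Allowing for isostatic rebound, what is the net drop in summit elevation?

0.663 km

Rebound u = e ρ_c/ρ_m = 3.26 km × 2.681/3.366 = 2.597 km.
Net surface drop = e − u = 3.26 km − 2.597 km = e (ρ_m − ρ_c)/ρ_m = 0.663 km.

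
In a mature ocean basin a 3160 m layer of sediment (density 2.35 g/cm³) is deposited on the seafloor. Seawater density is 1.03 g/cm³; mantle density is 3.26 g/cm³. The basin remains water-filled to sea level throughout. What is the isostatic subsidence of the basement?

1870 m

Submarine loading: the sediment displaces seawater, and the subsidence is in turn flooded, so s (ρ_m − ρ_w) = t (ρ_sed − ρ_w).
s = 3160 m × (2.35 − 1.03) / (3.26 − 1.03) = 1870 m.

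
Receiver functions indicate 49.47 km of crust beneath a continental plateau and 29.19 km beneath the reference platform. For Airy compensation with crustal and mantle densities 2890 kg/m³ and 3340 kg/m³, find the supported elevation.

Excess crust Δ = 49.47 km − 29.19 km = 20.28 km, split between elevation h and root r with h + r = Δ.
Airy balance ρ_c h = (ρ_m − ρ_c) r gives r = h ρ_c/(ρ_m − ρ_c), so h (1 + ρ_c/(ρ_m − ρ_c)) = Δ, i.e. h = Δ (ρ_m − ρ_c)/ρ_m.
h = 20.28 km × 450/3340 = 2.73 km.

2.73 km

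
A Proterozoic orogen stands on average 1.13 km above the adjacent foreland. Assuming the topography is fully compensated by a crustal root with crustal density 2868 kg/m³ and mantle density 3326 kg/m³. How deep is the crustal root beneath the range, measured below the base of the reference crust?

7.08 km

Equating mass per unit area of the two columns: the weight of the topography is balanced by the buoyancy of the root, ρ_c h = (ρ_m − ρ_c) r.
r = h · ρ_c / (ρ_m − ρ_c) = 1.13 km × 2868 / (3326 − 2868) = 7.08 km.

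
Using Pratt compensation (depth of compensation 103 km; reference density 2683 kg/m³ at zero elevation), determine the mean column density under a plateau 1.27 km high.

Pratt balance: ρ_ref D = ρ (D + h).
ρ = ρ_ref D/(D + h) = 2683 × 103 km/(103 km + 1.27 km) = 2650 kg/m³.

2650 kg/m³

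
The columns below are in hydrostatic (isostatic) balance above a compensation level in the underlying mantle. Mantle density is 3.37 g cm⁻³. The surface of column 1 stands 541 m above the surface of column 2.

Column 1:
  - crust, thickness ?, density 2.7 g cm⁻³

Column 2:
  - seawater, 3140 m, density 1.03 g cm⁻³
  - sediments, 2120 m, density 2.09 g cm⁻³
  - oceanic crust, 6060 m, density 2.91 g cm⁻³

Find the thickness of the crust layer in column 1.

21900 m

Take the compensation level at the base of the deeper column (depth z_c below the surface of column 1) and equate Σ ρ_i t_i down to z_c; mantle fills any gap and the z_c terms cancel.
Column 1: x×2.7 + (z_c − 0 − x)×3.37
Column 2: 541×0 + 3140×1.03 + 2120×2.09 + 6060×2.91 + (z_c − 541 − 11320)×3.37
The z_c×3.37 term appears on both sides and cancels. Collect the known terms of each column as K = Σ(ρt)_known − 3.37 × (depth of known layers): K_1 = 0 − 3.37×0 = 0; K_2 = 25299.6 − 3.37×(541 + 11320) = −14671.97.
Balance: K_1 − x×(3.37 − 2.7) = K_2, so x = (K_1 − K_2)/(3.37 − 2.7) = 14672/0.67 = 21900 m.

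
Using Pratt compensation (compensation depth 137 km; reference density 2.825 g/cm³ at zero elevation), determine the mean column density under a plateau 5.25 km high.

Pratt balance: ρ_ref D = ρ (D + h).
ρ = ρ_ref D/(D + h) = 2.825 × 137 km/(137 km + 5.25 km) = 2.72 g/cm³.

2.72 g/cm³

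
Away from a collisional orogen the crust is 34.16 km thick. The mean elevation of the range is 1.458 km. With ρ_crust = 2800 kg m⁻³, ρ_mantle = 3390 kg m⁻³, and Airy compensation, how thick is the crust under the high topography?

42.5 km

Root depth r = h ρ_c / (ρ_m − ρ_c) = 1.458 km × 2800 / 590 = 6.919 km.
Total thickness = T + h + r = 34.16 km + 1.458 km + 6.919 km = 42.5 km.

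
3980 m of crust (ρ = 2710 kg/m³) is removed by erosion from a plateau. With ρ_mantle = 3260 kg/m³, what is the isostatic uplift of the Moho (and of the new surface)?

Unloading: uplift u = e ρ_c/ρ_m = 3980 m × 2710/3260 = 3310 m.

3310 m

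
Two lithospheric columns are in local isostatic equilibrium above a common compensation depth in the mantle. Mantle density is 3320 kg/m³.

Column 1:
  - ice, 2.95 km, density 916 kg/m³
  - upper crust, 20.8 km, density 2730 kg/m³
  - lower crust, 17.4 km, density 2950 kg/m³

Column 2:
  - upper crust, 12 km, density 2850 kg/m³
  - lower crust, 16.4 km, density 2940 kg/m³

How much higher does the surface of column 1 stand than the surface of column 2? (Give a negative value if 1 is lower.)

4.2 km

For any compensation level in the mantle, the mantle terms cancel and isostasy reduces to e = (Σt_1 − Σt_2) − (Σ(ρt)_1 − Σ(ρt)_2) / ρ_m.
Σt_1 = 41.15 km; Σt_2 = 28.4 km; Σ(ρt)_1 = 110816.2; Σ(ρt)_2 = 82416 (in km·kg/m³).
e = (41.15 − 28.4) − (110816.2 − 82416) / 3320 = 4.2 km.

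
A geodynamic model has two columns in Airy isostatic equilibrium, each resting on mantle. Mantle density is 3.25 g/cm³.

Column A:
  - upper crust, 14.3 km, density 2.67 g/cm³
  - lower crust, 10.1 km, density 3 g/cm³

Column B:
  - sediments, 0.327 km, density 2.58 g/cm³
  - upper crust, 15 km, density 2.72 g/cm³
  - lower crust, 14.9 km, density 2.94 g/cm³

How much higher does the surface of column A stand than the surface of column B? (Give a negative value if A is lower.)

For any compensation level in the mantle, the mantle terms cancel and isostasy reduces to e = (Σt_A − Σt_B) − (Σ(ρt)_A − Σ(ρt)_B) / ρ_m.
Σt_A = 24.4 km; Σt_B = 30.227 km; Σ(ρt)_A = 68.481; Σ(ρt)_B = 85.44966 (in km·g/cm³).
e = (24.4 − 30.227) − (68.481 − 85.44966) / 3.25 = −0.606 km.

−0.606 km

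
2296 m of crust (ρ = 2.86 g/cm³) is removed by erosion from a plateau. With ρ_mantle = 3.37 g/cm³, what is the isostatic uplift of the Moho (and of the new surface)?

1950 m

Unloading: uplift u = e ρ_c/ρ_m = 2296 m × 2.86/3.37 = 1950 m.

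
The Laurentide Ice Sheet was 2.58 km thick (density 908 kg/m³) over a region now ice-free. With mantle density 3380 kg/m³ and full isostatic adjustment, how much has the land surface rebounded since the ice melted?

Removing the load lets mantle flow back in; uplift u satisfies ρ_ice t = ρ_m u.
u = t ρ_ice/ρ_m = 2.58 km × 908/3380 = 0.693 km.

0.693 km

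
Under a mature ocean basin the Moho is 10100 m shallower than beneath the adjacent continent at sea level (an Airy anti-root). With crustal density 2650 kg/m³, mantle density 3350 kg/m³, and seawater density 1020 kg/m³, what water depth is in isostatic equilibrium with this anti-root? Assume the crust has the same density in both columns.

4340 m

Replacing a thickness d of crust by seawater at the top must be balanced by replacing crust with mantle at the base: d (ρ_c − ρ_w) = a (ρ_m − ρ_c).
d = a (ρ_m − ρ_c)/(ρ_c − ρ_w) = 10100 m × 700/1630 = 4340 m.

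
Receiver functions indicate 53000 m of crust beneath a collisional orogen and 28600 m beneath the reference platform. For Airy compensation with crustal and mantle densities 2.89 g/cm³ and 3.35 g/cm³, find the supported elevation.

Excess crust Δ = 53000 m − 28600 m = 24400 m, split between elevation h and root r with h + r = Δ.
Airy balance ρ_c h = (ρ_m − ρ_c) r gives r = h ρ_c/(ρ_m − ρ_c), so h (1 + ρ_c/(ρ_m − ρ_c)) = Δ, i.e. h = Δ (ρ_m − ρ_c)/ρ_m.
h = 24400 m × 0.46/3.35 = 3350 m.

3350 m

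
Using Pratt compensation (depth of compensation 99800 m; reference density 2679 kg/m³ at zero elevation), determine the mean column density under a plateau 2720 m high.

Pratt balance: ρ_ref D = ρ (D + h).
ρ = ρ_ref D/(D + h) = 2679 × 99800 m/(99800 m + 2720 m) = 2610 kg/m³.

2610 kg/m³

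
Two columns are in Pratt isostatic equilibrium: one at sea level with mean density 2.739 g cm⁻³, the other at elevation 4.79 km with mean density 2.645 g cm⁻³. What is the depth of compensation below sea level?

135 km

ρ_ref D = ρ (D + h) → D (ρ_ref − ρ) = ρ h.
D = ρ h/(ρ_ref − ρ) = 2.645 × 4.79 km/(2.739 − 2.645) = 135 km.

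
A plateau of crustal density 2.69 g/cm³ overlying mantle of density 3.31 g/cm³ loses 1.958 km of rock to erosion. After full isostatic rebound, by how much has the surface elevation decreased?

0.367 km

Rebound u = e ρ_c/ρ_m = 1.958 km × 2.69/3.31 = 1.591 km.
Net surface drop = e − u = 1.958 km − 1.591 km = e (ρ_m − ρ_c)/ρ_m = 0.367 km.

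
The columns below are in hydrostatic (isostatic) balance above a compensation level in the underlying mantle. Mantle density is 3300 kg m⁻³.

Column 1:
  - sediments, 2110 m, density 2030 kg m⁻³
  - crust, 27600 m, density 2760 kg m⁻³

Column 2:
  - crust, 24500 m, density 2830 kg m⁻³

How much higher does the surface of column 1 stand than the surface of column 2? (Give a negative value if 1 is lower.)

1840 m

For any compensation level in the mantle, the mantle terms cancel and isostasy reduces to e = (Σt_1 − Σt_2) − (Σ(ρt)_1 − Σ(ρt)_2) / ρ_m.
Σt_1 = 29710 m; Σt_2 = 24500 m; Σ(ρt)_1 = 80459300; Σ(ρt)_2 = 69335000 (in m·kg m⁻³).
e = (29710 − 24500) − (80459300 − 69335000) / 3300 = 1840 m.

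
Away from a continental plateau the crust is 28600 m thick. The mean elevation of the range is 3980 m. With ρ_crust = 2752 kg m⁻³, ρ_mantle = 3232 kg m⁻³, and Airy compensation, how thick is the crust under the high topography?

Root depth r = h ρ_c / (ρ_m − ρ_c) = 3980 m × 2752 / 480 = 22820 m.
Total thickness = T + h + r = 28600 m + 3980 m + 22820 m = 55400 m.

55400 m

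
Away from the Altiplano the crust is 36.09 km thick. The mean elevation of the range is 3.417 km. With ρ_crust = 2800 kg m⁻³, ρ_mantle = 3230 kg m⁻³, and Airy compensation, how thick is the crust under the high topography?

61.8 km

Root depth r = h ρ_c / (ρ_m − ρ_c) = 3.417 km × 2800 / 430 = 22.25 km.
Total thickness = T + h + r = 36.09 km + 3.417 km + 22.25 km = 61.8 km.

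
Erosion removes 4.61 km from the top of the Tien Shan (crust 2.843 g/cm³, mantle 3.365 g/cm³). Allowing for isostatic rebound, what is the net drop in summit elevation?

0.715 km

Rebound u = e ρ_c/ρ_m = 4.61 km × 2.843/3.365 = 3.895 km.
Net surface drop = e − u = 4.61 km − 3.895 km = e (ρ_m − ρ_c)/ρ_m = 0.715 km.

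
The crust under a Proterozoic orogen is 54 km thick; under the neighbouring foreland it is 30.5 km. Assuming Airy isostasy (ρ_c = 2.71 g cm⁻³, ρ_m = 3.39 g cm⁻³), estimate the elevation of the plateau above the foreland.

Excess crust Δ = 54 km − 30.5 km = 23.5 km, split between elevation h and root r with h + r = Δ.
Airy balance ρ_c h = (ρ_m − ρ_c) r gives r = h ρ_c/(ρ_m − ρ_c), so h (1 + ρ_c/(ρ_m − ρ_c)) = Δ, i.e. h = Δ (ρ_m − ρ_c)/ρ_m.
h = 23.5 km × 0.68/3.39 = 4.71 km.

4.71 km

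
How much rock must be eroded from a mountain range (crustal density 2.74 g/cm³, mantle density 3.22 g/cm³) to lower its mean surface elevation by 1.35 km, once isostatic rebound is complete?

Net drop Δ = e − u = e − e ρ_c/ρ_m = e (ρ_m − ρ_c)/ρ_m.
e = Δ ρ_m/(ρ_m − ρ_c) = 1.35 km × 3.22/0.48 = 9.06 km.

9.06 km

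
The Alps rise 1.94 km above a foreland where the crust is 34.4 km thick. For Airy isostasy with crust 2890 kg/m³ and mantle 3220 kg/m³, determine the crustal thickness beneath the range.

53.3 km

Root depth r = h ρ_c / (ρ_m − ρ_c) = 1.94 km × 2890 / 330 = 16.99 km.
Total thickness = T + h + r = 34.4 km + 1.94 km + 16.99 km = 53.3 km.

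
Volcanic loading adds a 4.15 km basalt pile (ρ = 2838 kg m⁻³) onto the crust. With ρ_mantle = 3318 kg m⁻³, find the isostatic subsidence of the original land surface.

3.55 km

Subaerial loading: s = t ρ_load / ρ_m.
s = 4.15 km × 2838/3318 = 3.55 km.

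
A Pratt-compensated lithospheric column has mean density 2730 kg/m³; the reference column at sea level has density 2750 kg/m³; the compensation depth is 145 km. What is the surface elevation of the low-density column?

ρ_ref D = ρ (D + h) → h = D (ρ_ref − ρ)/ρ.
h = 145 km × (2750 − 2730)/2730 = 1.06 km.

1.06 km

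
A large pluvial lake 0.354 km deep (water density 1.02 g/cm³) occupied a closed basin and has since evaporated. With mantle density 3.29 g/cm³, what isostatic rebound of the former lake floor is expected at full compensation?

0.11 km

u = d ρ_w/ρ_m = 0.354 km × 1.02/3.29 = 0.11 km.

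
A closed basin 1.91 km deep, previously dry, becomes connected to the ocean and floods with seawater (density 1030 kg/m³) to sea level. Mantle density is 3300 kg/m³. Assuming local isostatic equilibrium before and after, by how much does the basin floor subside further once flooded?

0.867 km

After flooding the water column is d + s deep. Its weight must equal the weight of mantle displaced by the extra subsidence s: (d + s) ρ_w = s ρ_m.
s = d ρ_w / (ρ_m − ρ_w) = 1.91 km × 1030/(3300 − 1030) = 0.867 km.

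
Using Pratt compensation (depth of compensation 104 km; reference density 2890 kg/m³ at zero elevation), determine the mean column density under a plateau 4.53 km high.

2770 kg/m³

Pratt balance: ρ_ref D = ρ (D + h).
ρ = ρ_ref D/(D + h) = 2890 × 104 km/(104 km + 4.53 km) = 2770 kg/m³.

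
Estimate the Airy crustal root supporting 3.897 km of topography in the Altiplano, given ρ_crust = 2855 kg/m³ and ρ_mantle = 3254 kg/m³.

27.9 km

Balancing pressure at the compensation depth: the weight of the topography is balanced by the buoyancy of the root, ρ_c h = (ρ_m − ρ_c) r.
r = h · ρ_c / (ρ_m − ρ_c) = 3.897 km × 2855 / (3254 − 2855) = 27.9 km.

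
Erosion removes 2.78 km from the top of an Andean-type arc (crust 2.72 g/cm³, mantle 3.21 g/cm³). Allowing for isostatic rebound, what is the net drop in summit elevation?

0.424 km

Rebound u = e ρ_c/ρ_m = 2.78 km × 2.72/3.21 = 2.356 km.
Net surface drop = e − u = 2.78 km − 2.356 km = e (ρ_m − ρ_c)/ρ_m = 0.424 km.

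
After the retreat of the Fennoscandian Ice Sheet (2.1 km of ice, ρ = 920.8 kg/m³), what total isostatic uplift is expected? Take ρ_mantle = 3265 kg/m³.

Removing the load lets mantle flow back in; uplift u satisfies ρ_ice t = ρ_m u.
u = t ρ_ice/ρ_m = 2.1 km × 920.8/3265 = 0.592 km.

0.592 km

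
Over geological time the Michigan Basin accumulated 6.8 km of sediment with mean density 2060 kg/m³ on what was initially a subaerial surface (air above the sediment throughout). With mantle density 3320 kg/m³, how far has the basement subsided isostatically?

Subaerial load: s = t ρ_sed / ρ_m = 6.8 km × 2060/3320 = 4.22 km.

4.22 km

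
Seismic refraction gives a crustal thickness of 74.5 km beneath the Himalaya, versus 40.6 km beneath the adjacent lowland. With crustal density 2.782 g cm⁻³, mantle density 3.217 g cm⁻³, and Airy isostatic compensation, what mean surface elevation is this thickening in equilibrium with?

4.58 km

Excess crust Δ = 74.5 km − 40.6 km = 33.9 km, split between elevation h and root r with h + r = Δ.
Airy balance ρ_c h = (ρ_m − ρ_c) r gives r = h ρ_c/(ρ_m − ρ_c), so h (1 + ρ_c/(ρ_m − ρ_c)) = Δ, i.e. h = Δ (ρ_m − ρ_c)/ρ_m.
h = 33.9 km × 0.435/3.217 = 4.58 km.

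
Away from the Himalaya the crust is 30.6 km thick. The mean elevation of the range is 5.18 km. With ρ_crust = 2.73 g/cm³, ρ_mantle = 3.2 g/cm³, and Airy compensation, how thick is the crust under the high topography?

Root depth r = h ρ_c / (ρ_m − ρ_c) = 5.18 km × 2.73 / 0.47 = 30.09 km.
Total thickness = T + h + r = 30.6 km + 5.18 km + 30.09 km = 65.9 km.

65.9 km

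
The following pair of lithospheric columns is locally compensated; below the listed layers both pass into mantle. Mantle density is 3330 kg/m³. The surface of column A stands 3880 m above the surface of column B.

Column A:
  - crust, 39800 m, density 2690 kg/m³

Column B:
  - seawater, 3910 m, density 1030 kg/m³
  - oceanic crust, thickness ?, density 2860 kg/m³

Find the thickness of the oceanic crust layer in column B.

7570 m

Take the compensation level at the base of the deeper column (depth z_c below the surface of column A) and equate Σ ρ_i t_i down to z_c; mantle fills any gap and the z_c terms cancel.
Column A: 39800×2690 + (z_c − 39800)×3330
Column B: 3880×0 + 3910×1030 + x×2860 + (z_c − 3880 − 3910 − x)×3330
The z_c×3330 term appears on both sides and cancels. Collect the known terms of each column as K = Σ(ρt)_known − 3330 × (depth of known layers): K_A = 107062000 − 3330×39800 = −25472000; K_B = 4027300 − 3330×(3880 + 3910) = −21913400.
Balance: K_A = K_B − x×(3330 − 2860), so x = (K_B − K_A)/(3330 − 2860) = 3558600/470 = 7570 m.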